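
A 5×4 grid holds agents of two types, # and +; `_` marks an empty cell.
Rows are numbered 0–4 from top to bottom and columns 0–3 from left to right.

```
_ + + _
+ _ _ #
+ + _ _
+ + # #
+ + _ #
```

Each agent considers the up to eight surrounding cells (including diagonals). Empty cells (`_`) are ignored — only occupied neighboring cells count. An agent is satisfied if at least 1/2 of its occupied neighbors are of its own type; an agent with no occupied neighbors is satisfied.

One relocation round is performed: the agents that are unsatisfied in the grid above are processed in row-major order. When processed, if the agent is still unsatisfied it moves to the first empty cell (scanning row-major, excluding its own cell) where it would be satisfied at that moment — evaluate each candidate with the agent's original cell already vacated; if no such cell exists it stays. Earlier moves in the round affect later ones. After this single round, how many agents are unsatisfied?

Initially unsatisfied (in order): (1,3), (3,2).
  (1,3) → (2,2).
  (3,2): now satisfied by earlier moves; stays.
Resulting grid:
_ + + _
+ _ _ _
+ + # _
+ + # #
+ + _ #
All satisfied now.

0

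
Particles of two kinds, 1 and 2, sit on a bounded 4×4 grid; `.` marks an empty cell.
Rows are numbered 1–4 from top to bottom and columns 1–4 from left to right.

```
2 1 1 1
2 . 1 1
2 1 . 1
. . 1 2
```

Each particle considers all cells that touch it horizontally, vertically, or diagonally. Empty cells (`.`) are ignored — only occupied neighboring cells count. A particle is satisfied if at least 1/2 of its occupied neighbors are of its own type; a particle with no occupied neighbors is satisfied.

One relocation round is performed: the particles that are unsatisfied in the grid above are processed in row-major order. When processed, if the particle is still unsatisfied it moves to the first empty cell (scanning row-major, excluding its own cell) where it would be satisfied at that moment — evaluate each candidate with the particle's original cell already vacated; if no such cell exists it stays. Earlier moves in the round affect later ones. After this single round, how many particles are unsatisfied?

1

Initially unsatisfied (in order): (4,4).
  (4,4) → (4,1).
Resulting grid:
2 1 1 1
2 . 1 1
2 1 . 1
2 . 1 .
Unsatisfied now: (3,2).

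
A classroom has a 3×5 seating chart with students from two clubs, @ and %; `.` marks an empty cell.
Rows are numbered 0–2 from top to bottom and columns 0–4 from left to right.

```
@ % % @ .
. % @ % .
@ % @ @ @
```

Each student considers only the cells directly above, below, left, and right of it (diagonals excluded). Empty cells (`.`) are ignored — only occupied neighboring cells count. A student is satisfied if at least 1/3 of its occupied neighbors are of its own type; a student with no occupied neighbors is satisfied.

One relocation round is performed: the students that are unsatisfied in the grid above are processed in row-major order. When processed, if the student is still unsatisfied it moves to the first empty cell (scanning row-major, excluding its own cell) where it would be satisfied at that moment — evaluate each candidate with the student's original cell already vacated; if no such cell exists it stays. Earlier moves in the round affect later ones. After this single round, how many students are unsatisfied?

0

Initially unsatisfied (in order): (0,0), (0,3), (1,2), (1,3), (2,0).
  (0,0) → (0,4).
  (0,3): now satisfied by earlier moves; stays.
  (1,2) → (1,0).
  (1,3) → (0,0).
  (2,0): now satisfied by earlier moves; stays.
Resulting grid:
% % % @ @
@ % . . .
@ % @ @ @
All satisfied now.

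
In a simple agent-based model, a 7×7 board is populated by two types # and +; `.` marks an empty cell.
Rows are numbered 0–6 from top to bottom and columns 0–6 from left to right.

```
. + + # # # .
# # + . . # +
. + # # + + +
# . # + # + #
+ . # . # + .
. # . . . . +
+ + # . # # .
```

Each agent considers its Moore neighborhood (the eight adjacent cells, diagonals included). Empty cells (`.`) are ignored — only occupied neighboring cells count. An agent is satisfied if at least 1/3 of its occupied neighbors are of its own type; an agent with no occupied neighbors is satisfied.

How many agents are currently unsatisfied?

7

(0,1)+ 2/4 ok
(0,2)+ 2/4 ok
(0,3)# 1/3 ok
(0,4)# 3/3 ok
(0,5)# 2/3 ok
(1,0)# 1/3 ok
(1,1)# 2/6 ok
(1,2)+ 3/7 ok
(1,5)# 2/6 ok
(1,6)+ 2/4 ok
(2,1)+ 1/6 unhappy
(2,2)# 3/6 ok
(2,3)# 3/6 ok
(2,4)+ 3/6 ok
(2,5)+ 4/7 ok
(2,6)+ 3/5 ok
(3,0)# 0/2 unhappy
(3,2)# 3/5 ok
(3,3)+ 1/7 unhappy
(3,4)# 2/7 unhappy
(3,5)+ 4/7 ok
(3,6)# 0/4 unhappy
(4,0)+ 0/2 unhappy
(4,2)# 2/3 ok
(4,4)# 1/4 unhappy
(4,5)+ 2/5 ok
(5,1)# 2/5 ok
(5,6)+ 1/2 ok
(6,0)+ 1/2 ok
(6,1)+ 1/3 ok
(6,2)# 1/2 ok
(6,4)# 1/1 ok
(6,5)# 1/2 ok
Unsatisfied: (2,1), (3,0), (3,3), (3,4), (3,6), (4,0), (4,4) — 7 in total.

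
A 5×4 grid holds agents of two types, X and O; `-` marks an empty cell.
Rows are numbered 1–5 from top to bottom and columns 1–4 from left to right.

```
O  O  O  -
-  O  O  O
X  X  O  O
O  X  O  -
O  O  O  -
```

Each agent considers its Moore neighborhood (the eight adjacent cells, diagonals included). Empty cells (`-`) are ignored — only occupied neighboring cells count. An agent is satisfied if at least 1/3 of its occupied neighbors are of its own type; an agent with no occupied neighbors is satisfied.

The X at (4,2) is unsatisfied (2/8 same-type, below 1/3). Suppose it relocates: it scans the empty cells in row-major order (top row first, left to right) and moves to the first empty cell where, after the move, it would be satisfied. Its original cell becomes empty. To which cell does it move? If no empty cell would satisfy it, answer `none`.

(2,1)

Vacating (4,2). Empty cells in order:
  (1,4): 0/3 same-type → still unsatisfied.
  (2,1): 2/5 same-type → satisfied — stop here.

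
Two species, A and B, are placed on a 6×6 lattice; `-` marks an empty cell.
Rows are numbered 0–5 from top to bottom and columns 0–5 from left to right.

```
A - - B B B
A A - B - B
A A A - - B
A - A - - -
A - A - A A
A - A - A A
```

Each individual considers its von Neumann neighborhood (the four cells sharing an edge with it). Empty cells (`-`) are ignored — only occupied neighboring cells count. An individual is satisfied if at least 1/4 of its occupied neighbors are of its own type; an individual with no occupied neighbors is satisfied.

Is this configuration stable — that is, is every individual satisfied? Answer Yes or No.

Yes

Row 0: (0,0)A 1/1 ✓ · (0,3)B 2/2 ✓ · (0,4)B 2/2 ✓ · (0,5)B 2/2 ✓
Row 1: (1,0)A 3/3 ✓ · (1,1)A 2/2 ✓ · (1,3)B 1/1 ✓ · (1,5)B 2/2 ✓
Row 2: (2,0)A 3/3 ✓ · (2,1)A 3/3 ✓ · (2,2)A 2/2 ✓ · (2,5)B 1/1 ✓
Row 3: (3,0)A 2/2 ✓ · (3,2)A 2/2 ✓
Row 4: (4,0)A 2/2 ✓ · (4,2)A 2/2 ✓ · (4,4)A 2/2 ✓ · (4,5)A 2/2 ✓
Row 5: (5,0)A 1/1 ✓ · (5,2)A 1/1 ✓ · (5,4)A 2/2 ✓ · (5,5)A 2/2 ✓
All meet the threshold, so the configuration is stable.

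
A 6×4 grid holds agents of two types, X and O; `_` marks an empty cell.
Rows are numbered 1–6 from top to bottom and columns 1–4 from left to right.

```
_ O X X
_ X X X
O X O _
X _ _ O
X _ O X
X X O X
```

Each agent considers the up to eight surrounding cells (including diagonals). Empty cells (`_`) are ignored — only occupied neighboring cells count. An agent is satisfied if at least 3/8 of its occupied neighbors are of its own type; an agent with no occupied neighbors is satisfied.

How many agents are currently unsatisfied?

Row 1: (1,2)O 0/3 not · (1,3)X 4/5 satisfied · (1,4)X 3/3 satisfied
Row 2: (2,2)X 3/6 satisfied · (2,3)X 5/7 satisfied · (2,4)X 3/4 satisfied
Row 3: (3,1)O 0/3 not · (3,2)X 3/5 satisfied · (3,3)O 1/5 not
Row 4: (4,1)X 2/3 satisfied · (4,4)O 2/3 satisfied
Row 5: (5,1)X 3/3 satisfied · (5,3)O 2/5 satisfied · (5,4)X 1/4 not
Row 6: (6,1)X 2/2 satisfied · (6,2)X 2/4 satisfied · (6,3)O 1/4 not · (6,4)X 1/3 not
Unsatisfied: (1,2), (3,1), (3,3), (5,4), (6,3), (6,4) — 6 in total.

6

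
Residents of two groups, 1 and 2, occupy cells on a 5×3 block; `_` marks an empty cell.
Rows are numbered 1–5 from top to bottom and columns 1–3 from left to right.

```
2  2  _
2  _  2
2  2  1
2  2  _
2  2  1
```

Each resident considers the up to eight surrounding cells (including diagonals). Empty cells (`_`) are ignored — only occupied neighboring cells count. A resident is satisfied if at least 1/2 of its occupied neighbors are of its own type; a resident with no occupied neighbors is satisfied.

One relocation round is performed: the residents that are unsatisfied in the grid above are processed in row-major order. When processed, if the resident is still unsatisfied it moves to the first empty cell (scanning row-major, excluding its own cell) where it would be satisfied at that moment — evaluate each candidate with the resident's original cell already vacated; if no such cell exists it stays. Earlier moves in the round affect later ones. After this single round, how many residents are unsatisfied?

2

Initially unsatisfied (in order): (3,3), (5,3).
  (3,3): no empty cell satisfies it; stays.
  (5,3): no empty cell satisfies it; stays.
Resulting grid:
2 2 _
2 _ 2
2 2 1
2 2 _
2 2 1
Unsatisfied now: (3,3), (5,3).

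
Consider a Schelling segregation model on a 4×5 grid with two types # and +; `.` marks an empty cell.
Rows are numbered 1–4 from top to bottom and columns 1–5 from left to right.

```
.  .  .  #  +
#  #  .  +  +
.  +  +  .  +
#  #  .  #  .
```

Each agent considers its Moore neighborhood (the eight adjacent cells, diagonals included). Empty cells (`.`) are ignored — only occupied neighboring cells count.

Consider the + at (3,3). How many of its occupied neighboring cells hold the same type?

Occupied neighbors of (3,3): (2,2)=#, (2,4)=+, (3,2)=+, (4,2)=#, (4,4)=#.
Same type (+): 2 of 5.

2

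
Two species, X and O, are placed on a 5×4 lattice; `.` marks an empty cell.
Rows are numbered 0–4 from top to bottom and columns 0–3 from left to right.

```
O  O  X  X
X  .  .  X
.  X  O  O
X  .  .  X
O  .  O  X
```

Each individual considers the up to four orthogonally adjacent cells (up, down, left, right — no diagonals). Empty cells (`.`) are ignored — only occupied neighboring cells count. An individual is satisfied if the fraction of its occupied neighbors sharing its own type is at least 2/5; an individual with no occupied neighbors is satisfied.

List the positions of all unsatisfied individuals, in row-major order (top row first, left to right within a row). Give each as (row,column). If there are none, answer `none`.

Row 0: (0,0)O 1/2 satisfied · (0,1)O 1/2 satisfied · (0,2)X 1/2 satisfied · (0,3)X 2/2 satisfied
Row 1: (1,0)X 0/1 not · (1,3)X 1/2 satisfied
Row 2: (2,1)X 0/1 not · (2,2)O 1/2 satisfied · (2,3)O 1/3 not
Row 3: (3,0)X 0/1 not · (3,3)X 1/2 satisfied
Row 4: (4,0)O 0/1 not · (4,2)O 0/1 not · (4,3)X 1/2 satisfied

(1,0), (2,1), (2,3), (3,0), (4,0), (4,2)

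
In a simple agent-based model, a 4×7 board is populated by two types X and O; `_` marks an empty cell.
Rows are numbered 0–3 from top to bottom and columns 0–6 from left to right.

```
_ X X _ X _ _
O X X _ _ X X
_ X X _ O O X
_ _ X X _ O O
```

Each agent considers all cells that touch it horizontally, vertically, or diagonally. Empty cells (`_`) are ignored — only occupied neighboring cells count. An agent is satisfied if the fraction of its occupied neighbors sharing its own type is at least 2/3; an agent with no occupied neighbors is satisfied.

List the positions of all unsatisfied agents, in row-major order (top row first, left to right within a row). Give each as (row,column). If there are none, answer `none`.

Row 0: (0,1)X 3/4 ok · (0,2)X 3/3 ok · (0,4)X 1/1 ok
Row 1: (1,0)O 0/3 unhappy · (1,1)X 5/6 ok · (1,2)X 5/5 ok · (1,5)X 3/5 unhappy · (1,6)X 2/3 ok
Row 2: (2,1)X 4/5 ok · (2,2)X 5/5 ok · (2,4)O 2/4 unhappy · (2,5)O 3/6 unhappy · (2,6)X 2/5 unhappy
Row 3: (3,2)X 3/3 ok · (3,3)X 2/3 ok · (3,5)O 3/4 ok · (3,6)O 2/3 ok

(1,0), (1,5), (2,4), (2,5), (2,6)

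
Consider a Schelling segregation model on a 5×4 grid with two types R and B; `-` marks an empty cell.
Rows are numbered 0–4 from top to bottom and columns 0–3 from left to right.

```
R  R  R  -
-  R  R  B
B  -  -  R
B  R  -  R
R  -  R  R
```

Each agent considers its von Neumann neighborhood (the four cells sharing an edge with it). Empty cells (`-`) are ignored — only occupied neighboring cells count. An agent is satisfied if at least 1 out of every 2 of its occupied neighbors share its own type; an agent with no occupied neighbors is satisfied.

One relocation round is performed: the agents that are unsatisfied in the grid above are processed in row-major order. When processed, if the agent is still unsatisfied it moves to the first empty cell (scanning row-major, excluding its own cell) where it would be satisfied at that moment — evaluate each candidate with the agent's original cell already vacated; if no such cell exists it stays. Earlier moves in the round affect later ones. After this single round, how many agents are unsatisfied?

Initially unsatisfied (in order): (1,3), (3,0), (3,1), (4,0).
  (1,3): no empty cell satisfies it; stays.
  (3,0) → (0,3).
  (3,1): now satisfied by earlier moves; stays.
  (4,0): now satisfied by earlier moves; stays.
Resulting grid:
R R R B
- R R B
B - - R
- R - R
R - R R
Unsatisfied now: (1,3).

1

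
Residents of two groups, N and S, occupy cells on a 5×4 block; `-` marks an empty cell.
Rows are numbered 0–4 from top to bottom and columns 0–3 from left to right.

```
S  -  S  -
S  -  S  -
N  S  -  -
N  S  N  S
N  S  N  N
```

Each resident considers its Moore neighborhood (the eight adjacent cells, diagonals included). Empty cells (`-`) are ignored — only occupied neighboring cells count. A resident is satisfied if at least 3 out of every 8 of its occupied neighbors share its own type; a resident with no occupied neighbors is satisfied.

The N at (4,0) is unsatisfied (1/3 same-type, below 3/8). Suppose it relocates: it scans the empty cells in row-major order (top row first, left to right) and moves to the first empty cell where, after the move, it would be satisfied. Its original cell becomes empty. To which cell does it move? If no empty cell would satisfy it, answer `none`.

Vacating (4,0). Empty cells in order:
  (0,1): 0/4 same-type → still unsatisfied.
  (0,3): 0/2 same-type → still unsatisfied.
  (1,1): 1/6 same-type → still unsatisfied.
  (1,3): 0/2 same-type → still unsatisfied.
  (2,2): 1/5 same-type → still unsatisfied.
  (2,3): 1/3 same-type → still unsatisfied.

none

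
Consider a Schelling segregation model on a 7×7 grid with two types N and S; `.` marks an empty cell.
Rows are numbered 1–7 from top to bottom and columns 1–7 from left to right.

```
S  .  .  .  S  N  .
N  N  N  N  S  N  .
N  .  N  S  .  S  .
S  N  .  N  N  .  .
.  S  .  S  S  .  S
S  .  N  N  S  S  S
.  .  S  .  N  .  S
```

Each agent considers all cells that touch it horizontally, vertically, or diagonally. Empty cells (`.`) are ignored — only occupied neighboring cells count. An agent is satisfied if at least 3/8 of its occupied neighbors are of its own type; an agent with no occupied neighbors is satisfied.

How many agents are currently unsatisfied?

(1,1)S 0/2 unhappy
(1,5)S 1/4 unhappy
(1,6)N 1/3 unhappy
(2,1)N 2/3 ok
(2,2)N 4/5 ok
(2,3)N 3/4 ok
(2,4)N 2/5 ok
(2,5)S 3/6 ok
(2,6)N 1/4 unhappy
(3,1)N 3/4 ok
(3,3)N 5/6 ok
(3,4)S 1/6 unhappy
(3,6)S 1/3 unhappy
(4,1)S 1/3 unhappy
(4,2)N 2/4 ok
(4,4)N 2/5 ok
(4,5)N 1/5 unhappy
(5,2)S 2/4 ok
(5,4)S 2/6 unhappy
(5,5)S 3/6 ok
(5,7)S 2/2 ok
(6,1)S 1/1 ok
(6,3)N 1/4 unhappy
(6,4)N 2/6 unhappy
(6,5)S 3/5 ok
(6,6)S 5/6 ok
(6,7)S 3/3 ok
(7,3)S 0/2 unhappy
(7,5)N 1/3 unhappy
(7,7)S 2/2 ok
Unsatisfied: (1,1), (1,5), (1,6), (2,6), (3,4), (3,6), (4,1), (4,5), (5,4), (6,3), (6,4), (7,3), (7,5) — 13 in total.

13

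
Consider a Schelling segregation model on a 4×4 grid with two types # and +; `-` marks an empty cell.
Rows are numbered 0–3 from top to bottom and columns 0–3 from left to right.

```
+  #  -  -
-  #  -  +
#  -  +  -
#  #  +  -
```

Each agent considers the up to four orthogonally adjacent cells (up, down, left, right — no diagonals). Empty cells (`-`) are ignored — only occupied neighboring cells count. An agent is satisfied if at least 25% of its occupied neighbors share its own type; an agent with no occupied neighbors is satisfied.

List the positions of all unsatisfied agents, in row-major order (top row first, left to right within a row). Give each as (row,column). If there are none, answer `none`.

(0,0)+ 0/1 not
(0,1)# 1/2 satisfied
(1,1)# 1/1 satisfied
(1,3)+ 0/0 satisfied
(2,0)# 1/1 satisfied
(2,2)+ 1/1 satisfied
(3,0)# 2/2 satisfied
(3,1)# 1/2 satisfied
(3,2)+ 1/2 satisfied

(0,0)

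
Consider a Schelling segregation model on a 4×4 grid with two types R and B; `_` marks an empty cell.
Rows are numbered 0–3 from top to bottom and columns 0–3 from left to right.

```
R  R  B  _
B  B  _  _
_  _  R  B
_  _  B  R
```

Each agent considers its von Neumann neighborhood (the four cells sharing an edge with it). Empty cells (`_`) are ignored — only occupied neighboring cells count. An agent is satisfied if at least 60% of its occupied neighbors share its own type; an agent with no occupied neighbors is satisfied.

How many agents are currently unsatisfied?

(0,0)R 1/2 not
(0,1)R 1/3 not
(0,2)B 0/1 not
(1,0)B 1/2 not
(1,1)B 1/2 not
(2,2)R 0/2 not
(2,3)B 0/2 not
(3,2)B 0/2 not
(3,3)R 0/2 not
Unsatisfied: (0,0), (0,1), (0,2), (1,0), (1,1), (2,2), (2,3), (3,2), (3,3) — 9 in total.

9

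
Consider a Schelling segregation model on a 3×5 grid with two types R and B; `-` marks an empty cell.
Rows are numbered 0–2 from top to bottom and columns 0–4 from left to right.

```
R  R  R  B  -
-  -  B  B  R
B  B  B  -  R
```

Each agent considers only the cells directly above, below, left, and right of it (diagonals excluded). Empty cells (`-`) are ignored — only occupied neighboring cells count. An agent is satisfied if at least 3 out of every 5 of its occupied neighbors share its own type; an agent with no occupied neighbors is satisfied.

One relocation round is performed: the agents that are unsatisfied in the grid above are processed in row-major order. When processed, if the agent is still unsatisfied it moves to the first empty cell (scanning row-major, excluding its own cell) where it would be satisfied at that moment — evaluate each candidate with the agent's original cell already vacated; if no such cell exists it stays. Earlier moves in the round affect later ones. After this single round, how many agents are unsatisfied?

1

Initially unsatisfied (in order): (0,2), (0,3), (1,4).
  (0,2): no empty cell satisfies it; stays.
  (0,3) → (1,1).
  (1,4) → (0,4).
Resulting grid:
R R R - R
- B B B -
B B B - R
Unsatisfied now: (0,2).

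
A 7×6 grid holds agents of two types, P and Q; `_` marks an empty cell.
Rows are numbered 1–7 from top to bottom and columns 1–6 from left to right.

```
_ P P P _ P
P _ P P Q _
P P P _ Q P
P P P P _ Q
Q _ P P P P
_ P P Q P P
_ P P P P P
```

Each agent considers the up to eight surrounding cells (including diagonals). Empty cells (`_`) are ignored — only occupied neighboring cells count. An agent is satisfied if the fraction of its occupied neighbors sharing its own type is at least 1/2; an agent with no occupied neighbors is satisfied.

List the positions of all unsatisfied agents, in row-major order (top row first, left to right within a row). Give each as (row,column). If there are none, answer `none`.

(1,2)P 3/3 satisfied
(1,3)P 4/4 satisfied
(1,4)P 3/4 satisfied
(1,6)P 0/1 not
(2,1)P 3/3 satisfied
(2,3)P 6/6 satisfied
(2,4)P 4/6 satisfied
(2,5)Q 1/5 not
(3,1)P 4/4 satisfied
(3,2)P 7/7 satisfied
(3,3)P 6/6 satisfied
(3,5)Q 2/5 not
(3,6)P 0/3 not
(4,1)P 3/4 satisfied
(4,2)P 6/7 satisfied
(4,3)P 6/6 satisfied
(4,4)P 5/6 satisfied
(4,6)Q 1/4 not
(5,1)Q 0/3 not
(5,3)P 6/7 satisfied
(5,4)P 6/7 satisfied
(5,5)P 5/7 satisfied
(5,6)P 3/4 satisfied
(6,2)P 4/5 satisfied
(6,3)P 6/7 satisfied
(6,4)Q 0/8 not
(6,5)P 7/8 satisfied
(6,6)P 5/5 satisfied
(7,2)P 3/3 satisfied
(7,3)P 4/5 satisfied
(7,4)P 4/5 satisfied
(7,5)P 4/5 satisfied
(7,6)P 3/3 satisfied

(1,6), (2,5), (3,5), (3,6), (4,6), (5,1), (6,4)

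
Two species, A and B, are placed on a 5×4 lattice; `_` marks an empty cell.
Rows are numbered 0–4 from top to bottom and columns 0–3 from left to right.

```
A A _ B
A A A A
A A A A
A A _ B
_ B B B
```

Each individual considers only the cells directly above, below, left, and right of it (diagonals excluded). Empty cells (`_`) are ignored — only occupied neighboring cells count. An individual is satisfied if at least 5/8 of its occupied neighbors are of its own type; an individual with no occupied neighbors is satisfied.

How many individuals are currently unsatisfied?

3

Row 0: (0,0)A 2/2 ok · (0,1)A 2/2 ok · (0,3)B 0/1 unhappy
Row 1: (1,0)A 3/3 ok · (1,1)A 4/4 ok · (1,2)A 3/3 ok · (1,3)A 2/3 ok
Row 2: (2,0)A 3/3 ok · (2,1)A 4/4 ok · (2,2)A 3/3 ok · (2,3)A 2/3 ok
Row 3: (3,0)A 2/2 ok · (3,1)A 2/3 ok · (3,3)B 1/2 unhappy
Row 4: (4,1)B 1/2 unhappy · (4,2)B 2/2 ok · (4,3)B 2/2 ok
Unsatisfied: (0,3), (3,3), (4,1) — 3 in total.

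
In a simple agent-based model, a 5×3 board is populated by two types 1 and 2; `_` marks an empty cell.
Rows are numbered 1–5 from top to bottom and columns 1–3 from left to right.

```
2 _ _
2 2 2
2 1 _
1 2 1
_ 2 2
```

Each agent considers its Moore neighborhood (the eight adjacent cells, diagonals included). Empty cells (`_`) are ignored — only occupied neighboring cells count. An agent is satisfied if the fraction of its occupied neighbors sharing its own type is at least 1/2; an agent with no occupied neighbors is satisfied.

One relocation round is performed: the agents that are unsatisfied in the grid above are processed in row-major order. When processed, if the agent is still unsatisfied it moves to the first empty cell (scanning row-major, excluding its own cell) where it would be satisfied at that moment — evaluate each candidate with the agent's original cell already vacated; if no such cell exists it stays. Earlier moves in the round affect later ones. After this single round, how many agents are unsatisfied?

Initially unsatisfied (in order): (3,2), (4,1), (4,3).
  (3,2): no empty cell satisfies it; stays.
  (4,1): no empty cell satisfies it; stays.
  (4,3): no empty cell satisfies it; stays.
Resulting grid:
2 _ _
2 2 2
2 1 _
1 2 1
_ 2 2
Unsatisfied now: (3,2), (4,1), (4,3).

3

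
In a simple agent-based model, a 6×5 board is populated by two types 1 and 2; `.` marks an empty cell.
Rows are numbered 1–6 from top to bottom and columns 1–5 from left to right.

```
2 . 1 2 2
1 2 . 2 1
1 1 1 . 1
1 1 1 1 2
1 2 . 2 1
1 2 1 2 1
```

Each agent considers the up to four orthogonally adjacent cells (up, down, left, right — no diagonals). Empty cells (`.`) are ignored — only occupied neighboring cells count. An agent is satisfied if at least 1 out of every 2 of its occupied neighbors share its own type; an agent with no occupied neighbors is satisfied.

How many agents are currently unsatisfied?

(1,1)2 0/1 unhappy
(1,3)1 0/1 unhappy
(1,4)2 2/3 ok
(1,5)2 1/2 ok
(2,1)1 1/3 unhappy
(2,2)2 0/2 unhappy
(2,4)2 1/2 ok
(2,5)1 1/3 unhappy
(3,1)1 3/3 ok
(3,2)1 3/4 ok
(3,3)1 2/2 ok
(3,5)1 1/2 ok
(4,1)1 3/3 ok
(4,2)1 3/4 ok
(4,3)1 3/3 ok
(4,4)1 1/3 unhappy
(4,5)2 0/3 unhappy
(5,1)1 2/3 ok
(5,2)2 1/3 unhappy
(5,4)2 1/3 unhappy
(5,5)1 1/3 unhappy
(6,1)1 1/2 ok
(6,2)2 1/3 unhappy
(6,3)1 0/2 unhappy
(6,4)2 1/3 unhappy
(6,5)1 1/2 ok
Unsatisfied: (1,1), (1,3), (2,1), (2,2), (2,5), (4,4), (4,5), (5,2), (5,4), (5,5), (6,2), (6,3), (6,4) — 13 in total.

13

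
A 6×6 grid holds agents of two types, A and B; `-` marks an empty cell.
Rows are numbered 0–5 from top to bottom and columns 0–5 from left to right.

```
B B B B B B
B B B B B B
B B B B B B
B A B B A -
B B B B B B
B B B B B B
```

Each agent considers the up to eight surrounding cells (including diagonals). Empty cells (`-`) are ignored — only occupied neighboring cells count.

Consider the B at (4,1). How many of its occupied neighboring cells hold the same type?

Occupied neighbors of (4,1): (3,0)=B, (3,1)=A, (3,2)=B, (4,0)=B, (4,2)=B, (5,0)=B, (5,1)=B, (5,2)=B.
Same type (B): 7 of 8.

7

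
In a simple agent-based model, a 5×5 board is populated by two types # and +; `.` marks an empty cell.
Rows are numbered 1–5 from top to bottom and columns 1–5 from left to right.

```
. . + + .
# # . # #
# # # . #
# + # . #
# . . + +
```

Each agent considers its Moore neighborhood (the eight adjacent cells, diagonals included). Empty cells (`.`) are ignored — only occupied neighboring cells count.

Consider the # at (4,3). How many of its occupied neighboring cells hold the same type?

2

Occupied neighbors of (4,3): (3,2)=#, (3,3)=#, (4,2)=+, (5,4)=+.
Same type (#): 2 of 4.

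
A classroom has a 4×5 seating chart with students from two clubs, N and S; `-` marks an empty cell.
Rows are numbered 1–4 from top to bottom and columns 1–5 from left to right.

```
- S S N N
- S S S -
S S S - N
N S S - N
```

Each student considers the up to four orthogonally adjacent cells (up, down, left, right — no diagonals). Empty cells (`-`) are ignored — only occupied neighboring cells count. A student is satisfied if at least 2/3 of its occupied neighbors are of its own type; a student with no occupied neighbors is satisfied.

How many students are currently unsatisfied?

Row 1: (1,2)S 2/2 satisfied · (1,3)S 2/3 satisfied · (1,4)N 1/3 not · (1,5)N 1/1 satisfied
Row 2: (2,2)S 3/3 satisfied · (2,3)S 4/4 satisfied · (2,4)S 1/2 not
Row 3: (3,1)S 1/2 not · (3,2)S 4/4 satisfied · (3,3)S 3/3 satisfied · (3,5)N 1/1 satisfied
Row 4: (4,1)N 0/2 not · (4,2)S 2/3 satisfied · (4,3)S 2/2 satisfied · (4,5)N 1/1 satisfied
Unsatisfied: (1,4), (2,4), (3,1), (4,1) — 4 in total.

4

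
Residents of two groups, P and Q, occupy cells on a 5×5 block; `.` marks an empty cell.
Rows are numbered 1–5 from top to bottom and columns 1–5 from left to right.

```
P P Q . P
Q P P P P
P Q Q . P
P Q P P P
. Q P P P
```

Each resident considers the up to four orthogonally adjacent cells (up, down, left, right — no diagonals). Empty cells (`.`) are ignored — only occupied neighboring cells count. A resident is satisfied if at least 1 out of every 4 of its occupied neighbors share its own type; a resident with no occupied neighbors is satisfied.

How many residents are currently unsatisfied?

2

Row 1: (1,1)P 1/2 ok · (1,2)P 2/3 ok · (1,3)Q 0/2 unhappy · (1,5)P 1/1 ok
Row 2: (2,1)Q 0/3 unhappy · (2,2)P 2/4 ok · (2,3)P 2/4 ok · (2,4)P 2/2 ok · (2,5)P 3/3 ok
Row 3: (3,1)P 1/3 ok · (3,2)Q 2/4 ok · (3,3)Q 1/3 ok · (3,5)P 2/2 ok
Row 4: (4,1)P 1/2 ok · (4,2)Q 2/4 ok · (4,3)P 2/4 ok · (4,4)P 3/3 ok · (4,5)P 3/3 ok
Row 5: (5,2)Q 1/2 ok · (5,3)P 2/3 ok · (5,4)P 3/3 ok · (5,5)P 2/2 ok
Unsatisfied: (1,3), (2,1) — 2 in total.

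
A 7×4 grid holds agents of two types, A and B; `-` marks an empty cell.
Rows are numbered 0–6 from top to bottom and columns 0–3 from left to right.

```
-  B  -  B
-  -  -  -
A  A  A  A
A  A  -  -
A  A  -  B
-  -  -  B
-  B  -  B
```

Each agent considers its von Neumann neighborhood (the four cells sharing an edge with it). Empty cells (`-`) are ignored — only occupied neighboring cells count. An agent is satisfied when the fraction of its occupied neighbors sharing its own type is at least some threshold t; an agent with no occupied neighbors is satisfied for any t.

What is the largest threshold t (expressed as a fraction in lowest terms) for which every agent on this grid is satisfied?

1/1

Row 0: (0,1)B — no occupied neighbors · (0,3)B — no occupied neighbors
Row 2: (2,0)A 2/2 · (2,1)A 3/3 · (2,2)A 2/2 · (2,3)A 1/1
Row 3: (3,0)A 3/3 · (3,1)A 3/3
Row 4: (4,0)A 2/2 · (4,1)A 2/2 · (4,3)B 1/1
Row 5: (5,3)B 2/2
Row 6: (6,1)B — no occupied neighbors · (6,3)B 1/1
The smallest same-type fraction is 2/2 at (2,0), which reduces to 1/1. Any threshold above that leaves this agent unsatisfied.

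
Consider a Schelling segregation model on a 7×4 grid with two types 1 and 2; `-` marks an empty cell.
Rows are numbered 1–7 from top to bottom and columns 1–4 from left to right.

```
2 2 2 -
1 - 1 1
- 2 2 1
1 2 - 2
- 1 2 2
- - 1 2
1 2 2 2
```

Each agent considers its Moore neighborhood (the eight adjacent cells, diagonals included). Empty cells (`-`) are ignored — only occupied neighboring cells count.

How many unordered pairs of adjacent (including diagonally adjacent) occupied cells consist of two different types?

22

Scan each occupied cell's neighbors to the right and below (and the two forward diagonals) so each pair is counted once.
From row 1: 5 unlike of 7 pairs (running 5/7).
From row 2: 4 unlike of 7 pairs (running 9/14).
From row 3: 3 unlike of 7 pairs (running 12/21).
From row 4: 2 unlike of 6 pairs (running 14/27).
From row 5: 3 unlike of 7 pairs (running 17/34).
From row 6: 4 unlike of 6 pairs (running 21/40).
From row 7: 1 unlike of 3 pairs (running 22/43).
Total adjacent occupied pairs: 43; unlike-type pairs: 22.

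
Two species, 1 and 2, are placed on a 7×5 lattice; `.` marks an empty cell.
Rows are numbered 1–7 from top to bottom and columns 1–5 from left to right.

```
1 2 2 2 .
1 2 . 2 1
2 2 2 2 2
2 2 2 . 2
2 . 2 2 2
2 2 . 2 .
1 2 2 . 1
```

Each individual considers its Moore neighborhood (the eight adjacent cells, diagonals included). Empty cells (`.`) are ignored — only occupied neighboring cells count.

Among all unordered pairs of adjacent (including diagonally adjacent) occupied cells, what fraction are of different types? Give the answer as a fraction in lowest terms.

7/32

Scan each occupied cell's neighbors to the right and below (and the two forward diagonals) so each pair is counted once.
Row 1: 1(1,1)–2(1,2)≠ 1(1,1)–1(2,1)= 1(1,1)–2(2,2)≠ 2(1,2)–2(1,3)= 2(1,2)–2(2,2)= 2(1,2)–1(2,1)≠ 2(1,3)–2(1,4)= 2(1,3)–2(2,4)= 2(1,3)–2(2,2)= 2(1,4)–2(2,4)= 2(1,4)–1(2,5)≠  → 4/11 unlike.
Row 2: 1(2,1)–2(2,2)≠ 1(2,1)–2(3,1)≠ 1(2,1)–2(3,2)≠ 2(2,2)–2(3,2)= 2(2,2)–2(3,3)= 2(2,2)–2(3,1)= 2(2,4)–1(2,5)≠ 2(2,4)–2(3,4)= 2(2,4)–2(3,5)= 2(2,4)–2(3,3)= 1(2,5)–2(3,5)≠ 1(2,5)–2(3,4)≠  → 6/12 unlike.
Row 3: 2(3,1)–2(3,2)= 2(3,1)–2(4,1)= 2(3,1)–2(4,2)= 2(3,2)–2(3,3)= 2(3,2)–2(4,2)= 2(3,2)–2(4,3)= 2(3,2)–2(4,1)= 2(3,3)–2(3,4)= 2(3,3)–2(4,3)= 2(3,3)–2(4,2)= 2(3,4)–2(3,5)= 2(3,4)–2(4,5)= 2(3,4)–2(4,3)= 2(3,5)–2(4,5)=  → 0/14 unlike.
Row 4: 2(4,1)–2(4,2)= 2(4,1)–2(5,1)= 2(4,2)–2(4,3)= 2(4,2)–2(5,3)= 2(4,2)–2(5,1)= 2(4,3)–2(5,3)= 2(4,3)–2(5,4)= 2(4,5)–2(5,5)= 2(4,5)–2(5,4)=  → 0/9 unlike.
Row 5: 2(5,1)–2(6,1)= 2(5,1)–2(6,2)= 2(5,3)–2(5,4)= 2(5,3)–2(6,4)= 2(5,3)–2(6,2)= 2(5,4)–2(5,5)= 2(5,4)–2(6,4)= 2(5,5)–2(6,4)=  → 0/8 unlike.
Row 6: 2(6,1)–2(6,2)= 2(6,1)–1(7,1)≠ 2(6,1)–2(7,2)= 2(6,2)–2(7,2)= 2(6,2)–2(7,3)= 2(6,2)–1(7,1)≠ 2(6,4)–1(7,5)≠ 2(6,4)–2(7,3)=  → 3/8 unlike.
Row 7: 1(7,1)–2(7,2)≠ 2(7,2)–2(7,3)=  → 1/2 unlike.
Total adjacent occupied pairs: 64; unlike-type pairs: 14.
14/64 reduces to 7/32.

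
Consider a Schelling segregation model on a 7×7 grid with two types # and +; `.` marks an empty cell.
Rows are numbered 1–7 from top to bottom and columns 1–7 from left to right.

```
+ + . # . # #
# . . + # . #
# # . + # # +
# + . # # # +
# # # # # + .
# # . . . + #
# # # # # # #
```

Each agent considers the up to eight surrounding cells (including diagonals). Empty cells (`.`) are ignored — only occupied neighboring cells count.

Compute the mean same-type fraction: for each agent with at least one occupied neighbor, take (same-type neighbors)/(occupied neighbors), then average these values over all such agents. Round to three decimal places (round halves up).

Row 1: (1,1)+ 1/2 · (1,2)+ 1/2 · (1,4)# 1/2 · (1,6)# 3/3 · (1,7)# 2/2
Row 2: (2,1)# 2/4 · (2,4)+ 1/4 · (2,5)# 4/6 · (2,7)# 3/4
Row 3: (3,1)# 3/4 · (3,2)# 3/4 · (3,4)+ 1/5 · (3,5)# 5/7 · (3,6)# 5/7 · (3,7)+ 1/4
Row 4: (4,1)# 4/5 · (4,2)+ 0/6 · (4,4)# 5/6 · (4,5)# 6/8 · (4,6)# 4/7 · (4,7)+ 2/4
Row 5: (5,1)# 4/5 · (5,2)# 5/6 · (5,3)# 4/5 · (5,4)# 4/4 · (5,5)# 4/6 · (5,6)+ 2/6
Row 6: (6,1)# 5/5 · (6,2)# 7/7 · (6,6)+ 1/6 · (6,7)# 2/4
Row 7: (7,1)# 3/3 · (7,2)# 4/4 · (7,3)# 3/3 · (7,4)# 2/2 · (7,5)# 2/3 · (7,6)# 3/4 · (7,7)# 2/3
Sum over 38 agents: 1/2 + 1/2 + 1/2 + 3/3 + 2/2 + 2/4 + 1/4 + 4/6 + 3/4 + 3/4 + 3/4 + 1/5 + 5/7 + 5/7 + 1/4 + 4/5 + 0/6 + 5/6 + 6/8 + 4/7 + 2/4 + 4/5 + 5/6 + 4/5 + 4/4 + 4/6 + 2/6 + 5/5 + 7/7 + 1/6 + 2/4 + 3/3 + 4/4 + 3/3 + 2/2 + 2/3 + 3/4 + 2/3 = 1541/60; mean = 1541/60 ÷ 38 = 1541/2280 = 0.675877… → 0.676.

0.676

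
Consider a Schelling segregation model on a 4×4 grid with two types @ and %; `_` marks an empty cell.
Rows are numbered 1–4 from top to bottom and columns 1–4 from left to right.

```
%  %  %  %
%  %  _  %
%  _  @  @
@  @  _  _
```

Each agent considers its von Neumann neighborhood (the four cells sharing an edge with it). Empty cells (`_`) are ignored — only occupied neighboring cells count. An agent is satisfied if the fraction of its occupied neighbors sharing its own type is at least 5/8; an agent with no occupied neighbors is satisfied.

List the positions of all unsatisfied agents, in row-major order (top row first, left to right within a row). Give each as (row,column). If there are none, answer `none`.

(2,4), (3,1), (3,4), (4,1)

Row 1: (1,1)% 2/2 ok · (1,2)% 3/3 ok · (1,3)% 2/2 ok · (1,4)% 2/2 ok
Row 2: (2,1)% 3/3 ok · (2,2)% 2/2 ok · (2,4)% 1/2 unhappy
Row 3: (3,1)% 1/2 unhappy · (3,3)@ 1/1 ok · (3,4)@ 1/2 unhappy
Row 4: (4,1)@ 1/2 unhappy · (4,2)@ 1/1 ok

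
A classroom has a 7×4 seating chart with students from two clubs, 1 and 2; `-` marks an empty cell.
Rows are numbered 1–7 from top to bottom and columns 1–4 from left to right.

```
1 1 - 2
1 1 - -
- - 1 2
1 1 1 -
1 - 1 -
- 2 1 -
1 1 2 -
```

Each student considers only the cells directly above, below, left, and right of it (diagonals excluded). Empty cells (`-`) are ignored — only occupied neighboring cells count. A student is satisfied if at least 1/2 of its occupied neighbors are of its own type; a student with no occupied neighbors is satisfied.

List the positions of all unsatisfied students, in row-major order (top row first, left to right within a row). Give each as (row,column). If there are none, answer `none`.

(3,4), (6,2), (6,3), (7,2), (7,3)

Row 1: (1,1)1 2/2 ✓ · (1,2)1 2/2 ✓ · (1,4)2 0/0 ✓
Row 2: (2,1)1 2/2 ✓ · (2,2)1 2/2 ✓
Row 3: (3,3)1 1/2 ✓ · (3,4)2 0/1 ✗
Row 4: (4,1)1 2/2 ✓ · (4,2)1 2/2 ✓ · (4,3)1 3/3 ✓
Row 5: (5,1)1 1/1 ✓ · (5,3)1 2/2 ✓
Row 6: (6,2)2 0/2 ✗ · (6,3)1 1/3 ✗
Row 7: (7,1)1 1/1 ✓ · (7,2)1 1/3 ✗ · (7,3)2 0/2 ✗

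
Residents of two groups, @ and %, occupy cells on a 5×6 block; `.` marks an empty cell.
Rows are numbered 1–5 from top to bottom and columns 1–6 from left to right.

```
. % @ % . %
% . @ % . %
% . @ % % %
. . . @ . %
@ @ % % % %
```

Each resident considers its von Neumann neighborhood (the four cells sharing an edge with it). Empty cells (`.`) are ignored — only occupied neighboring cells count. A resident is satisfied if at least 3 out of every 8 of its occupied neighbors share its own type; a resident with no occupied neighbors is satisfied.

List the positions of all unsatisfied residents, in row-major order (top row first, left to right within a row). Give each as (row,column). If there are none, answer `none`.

(1,2)% 0/1 ✗
(1,3)@ 1/3 ✗
(1,4)% 1/2 ✓
(1,6)% 1/1 ✓
(2,1)% 1/1 ✓
(2,3)@ 2/3 ✓
(2,4)% 2/3 ✓
(2,6)% 2/2 ✓
(3,1)% 1/1 ✓
(3,3)@ 1/2 ✓
(3,4)% 2/4 ✓
(3,5)% 2/2 ✓
(3,6)% 3/3 ✓
(4,4)@ 0/2 ✗
(4,6)% 2/2 ✓
(5,1)@ 1/1 ✓
(5,2)@ 1/2 ✓
(5,3)% 1/2 ✓
(5,4)% 2/3 ✓
(5,5)% 2/2 ✓
(5,6)% 2/2 ✓

(1,2), (1,3), (4,4)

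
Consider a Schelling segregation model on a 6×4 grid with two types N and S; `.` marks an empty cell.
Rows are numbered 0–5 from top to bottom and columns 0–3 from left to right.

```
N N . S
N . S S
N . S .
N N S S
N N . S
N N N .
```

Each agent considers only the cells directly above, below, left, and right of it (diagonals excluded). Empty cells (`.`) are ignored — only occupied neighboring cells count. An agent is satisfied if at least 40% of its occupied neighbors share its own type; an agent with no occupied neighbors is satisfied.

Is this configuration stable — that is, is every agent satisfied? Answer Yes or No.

Row 0: (0,0)N 2/2 ok · (0,1)N 1/1 ok · (0,3)S 1/1 ok
Row 1: (1,0)N 2/2 ok · (1,2)S 2/2 ok · (1,3)S 2/2 ok
Row 2: (2,0)N 2/2 ok · (2,2)S 2/2 ok
Row 3: (3,0)N 3/3 ok · (3,1)N 2/3 ok · (3,2)S 2/3 ok · (3,3)S 2/2 ok
Row 4: (4,0)N 3/3 ok · (4,1)N 3/3 ok · (4,3)S 1/1 ok
Row 5: (5,0)N 2/2 ok · (5,1)N 3/3 ok · (5,2)N 1/1 ok
All meet the threshold, so the configuration is stable.

Yes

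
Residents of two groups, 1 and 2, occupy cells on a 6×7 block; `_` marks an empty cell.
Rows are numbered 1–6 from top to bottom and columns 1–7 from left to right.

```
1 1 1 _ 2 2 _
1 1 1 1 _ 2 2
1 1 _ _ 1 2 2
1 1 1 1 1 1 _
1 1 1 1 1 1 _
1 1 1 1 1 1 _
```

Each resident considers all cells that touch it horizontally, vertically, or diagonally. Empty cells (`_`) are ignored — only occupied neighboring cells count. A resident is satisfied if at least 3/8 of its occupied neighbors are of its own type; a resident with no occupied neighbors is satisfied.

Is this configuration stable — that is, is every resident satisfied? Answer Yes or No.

Yes

(1,1)1 3/3 satisfied
(1,2)1 5/5 satisfied
(1,3)1 4/4 satisfied
(1,5)2 2/3 satisfied
(1,6)2 3/3 satisfied
(2,1)1 5/5 satisfied
(2,2)1 7/7 satisfied
(2,3)1 5/5 satisfied
(2,4)1 3/4 satisfied
(2,6)2 5/6 satisfied
(2,7)2 4/4 satisfied
(3,1)1 5/5 satisfied
(3,2)1 7/7 satisfied
(3,5)1 4/6 satisfied
(3,6)2 3/6 satisfied
(3,7)2 3/4 satisfied
(4,1)1 5/5 satisfied
(4,2)1 7/7 satisfied
(4,3)1 6/6 satisfied
(4,4)1 6/6 satisfied
(4,5)1 6/7 satisfied
(4,6)1 4/6 satisfied
(5,1)1 5/5 satisfied
(5,2)1 8/8 satisfied
(5,3)1 8/8 satisfied
(5,4)1 8/8 satisfied
(5,5)1 8/8 satisfied
(5,6)1 5/5 satisfied
(6,1)1 3/3 satisfied
(6,2)1 5/5 satisfied
(6,3)1 5/5 satisfied
(6,4)1 5/5 satisfied
(6,5)1 5/5 satisfied
(6,6)1 3/3 satisfied
All meet the threshold, so the configuration is stable.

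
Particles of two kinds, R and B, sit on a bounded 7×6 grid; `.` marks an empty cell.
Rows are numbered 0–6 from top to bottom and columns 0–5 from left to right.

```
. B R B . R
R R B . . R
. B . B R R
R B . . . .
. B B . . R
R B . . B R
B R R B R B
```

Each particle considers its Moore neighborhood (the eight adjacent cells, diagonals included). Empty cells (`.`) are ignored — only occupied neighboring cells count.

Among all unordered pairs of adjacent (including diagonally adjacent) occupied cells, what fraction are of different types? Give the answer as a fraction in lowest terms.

25/48

Scan each occupied cell's neighbors to the right and below (and the two forward diagonals) so each pair is counted once.
Row 0: B(0,1)–R(0,2)≠ B(0,1)–R(1,1)≠ B(0,1)–B(1,2)= B(0,1)–R(1,0)≠ R(0,2)–B(0,3)≠ R(0,2)–B(1,2)≠ R(0,2)–R(1,1)= B(0,3)–B(1,2)= R(0,5)–R(1,5)=  → 5/9 unlike.
Row 1: R(1,0)–R(1,1)= R(1,0)–B(2,1)≠ R(1,1)–B(1,2)≠ R(1,1)–B(2,1)≠ B(1,2)–B(2,3)= B(1,2)–B(2,1)= R(1,5)–R(2,5)= R(1,5)–R(2,4)=  → 3/8 unlike.
Row 2: B(2,1)–B(3,1)= B(2,1)–R(3,0)≠ B(2,3)–R(2,4)≠ R(2,4)–R(2,5)=  → 2/4 unlike.
Row 3: R(3,0)–B(3,1)≠ R(3,0)–B(4,1)≠ B(3,1)–B(4,1)= B(3,1)–B(4,2)=  → 2/4 unlike.
Row 4: B(4,1)–B(4,2)= B(4,1)–B(5,1)= B(4,1)–R(5,0)≠ B(4,2)–B(5,1)= R(4,5)–R(5,5)= R(4,5)–B(5,4)≠  → 2/6 unlike.
Row 5: R(5,0)–B(5,1)≠ R(5,0)–B(6,0)≠ R(5,0)–R(6,1)= B(5,1)–R(6,1)≠ B(5,1)–R(6,2)≠ B(5,1)–B(6,0)= B(5,4)–R(5,5)≠ B(5,4)–R(6,4)≠ B(5,4)–B(6,5)= B(5,4)–B(6,3)= R(5,5)–B(6,5)≠ R(5,5)–R(6,4)=  → 7/12 unlike.
Row 6: B(6,0)–R(6,1)≠ R(6,1)–R(6,2)= R(6,2)–B(6,3)≠ B(6,3)–R(6,4)≠ R(6,4)–B(6,5)≠  → 4/5 unlike.
Total adjacent occupied pairs: 48; unlike-type pairs: 25.
25/48 is already in lowest terms.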